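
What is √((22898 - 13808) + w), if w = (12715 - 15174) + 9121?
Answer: 2*√3938 ≈ 125.51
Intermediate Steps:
w = 6662 (w = -2459 + 9121 = 6662)
√((22898 - 13808) + w) = √((22898 - 13808) + 6662) = √(9090 + 6662) = √15752 = 2*√3938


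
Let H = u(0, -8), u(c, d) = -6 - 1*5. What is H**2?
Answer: 121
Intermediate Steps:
u(c, d) = -11 (u(c, d) = -6 - 5 = -11)
H = -11
H**2 = (-11)**2 = 121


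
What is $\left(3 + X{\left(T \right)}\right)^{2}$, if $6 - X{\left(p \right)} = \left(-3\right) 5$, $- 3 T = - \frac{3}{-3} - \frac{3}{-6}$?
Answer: $576$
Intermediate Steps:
$T = - \frac{1}{2}$ ($T = - \frac{- \frac{3}{-3} - \frac{3}{-6}}{3} = - \frac{\left(-3\right) \left(- \frac{1}{3}\right) - - \frac{1}{2}}{3} = - \frac{1 + \frac{1}{2}}{3} = \left(- \frac{1}{3}\right) \frac{3}{2} = - \frac{1}{2} \approx -0.5$)
$X{\left(p \right)} = 21$ ($X{\left(p \right)} = 6 - \left(-3\right) 5 = 6 - -15 = 6 + 15 = 21$)
$\left(3 + X{\left(T \right)}\right)^{2} = \left(3 + 21\right)^{2} = 24^{2} = 576$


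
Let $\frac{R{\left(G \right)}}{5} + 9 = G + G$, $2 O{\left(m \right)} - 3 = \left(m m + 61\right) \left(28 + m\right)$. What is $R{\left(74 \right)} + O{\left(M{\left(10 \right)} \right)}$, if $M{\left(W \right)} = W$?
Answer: $\frac{7511}{2} \approx 3755.5$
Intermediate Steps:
$O{\left(m \right)} = \frac{3}{2} + \frac{\left(28 + m\right) \left(61 + m^{2}\right)}{2}$ ($O{\left(m \right)} = \frac{3}{2} + \frac{\left(m m + 61\right) \left(28 + m\right)}{2} = \frac{3}{2} + \frac{\left(m^{2} + 61\right) \left(28 + m\right)}{2} = \frac{3}{2} + \frac{\left(61 + m^{2}\right) \left(28 + m\right)}{2} = \frac{3}{2} + \frac{\left(28 + m\right) \left(61 + m^{2}\right)}{2}$)
$R{\left(G \right)} = -45 + 10 G$ ($R{\left(G \right)} = -45 + 5 \left(G + G\right) = -45 + 5 \cdot 2 G = -45 + 10 G$)
$R{\left(74 \right)} + O{\left(M{\left(10 \right)} \right)} = \left(-45 + 10 \cdot 74\right) + \left(\frac{1711}{2} + \frac{10^{3}}{2} + 14 \cdot 10^{2} + \frac{61}{2} \cdot 10\right) = \left(-45 + 740\right) + \left(\frac{1711}{2} + \frac{1}{2} \cdot 1000 + 14 \cdot 100 + 305\right) = 695 + \left(\frac{1711}{2} + 500 + 1400 + 305\right) = 695 + \frac{6121}{2} = \frac{7511}{2}$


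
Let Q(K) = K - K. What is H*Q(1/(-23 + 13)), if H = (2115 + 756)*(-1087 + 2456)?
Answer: 0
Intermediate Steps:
Q(K) = 0
H = 3930399 (H = 2871*1369 = 3930399)
H*Q(1/(-23 + 13)) = 3930399*0 = 0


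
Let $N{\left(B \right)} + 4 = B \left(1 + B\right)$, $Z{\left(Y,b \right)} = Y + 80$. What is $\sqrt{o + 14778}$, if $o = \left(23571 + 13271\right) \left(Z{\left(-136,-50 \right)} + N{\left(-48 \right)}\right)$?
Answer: $9 \sqrt{999010} \approx 8995.5$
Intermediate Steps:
$Z{\left(Y,b \right)} = 80 + Y$
$N{\left(B \right)} = -4 + B \left(1 + B\right)$
$o = 80905032$ ($o = \left(23571 + 13271\right) \left(\left(80 - 136\right) - \left(52 - 2304\right)\right) = 36842 \left(-56 - -2252\right) = 36842 \left(-56 + 2252\right) = 36842 \cdot 2196 = 80905032$)
$\sqrt{o + 14778} = \sqrt{80905032 + 14778} = \sqrt{80919810} = 9 \sqrt{999010}$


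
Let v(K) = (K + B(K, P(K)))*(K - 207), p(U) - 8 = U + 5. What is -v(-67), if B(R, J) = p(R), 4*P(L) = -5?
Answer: -33154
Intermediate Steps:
P(L) = -5/4 (P(L) = (¼)*(-5) = -5/4)
p(U) = 13 + U (p(U) = 8 + (U + 5) = 8 + (5 + U) = 13 + U)
B(R, J) = 13 + R
v(K) = (-207 + K)*(13 + 2*K) (v(K) = (K + (13 + K))*(K - 207) = (13 + 2*K)*(-207 + K) = (-207 + K)*(13 + 2*K))
-v(-67) = -(-2691 - 401*(-67) + 2*(-67)²) = -(-2691 + 26867 + 2*4489) = -(-2691 + 26867 + 8978) = -1*33154 = -33154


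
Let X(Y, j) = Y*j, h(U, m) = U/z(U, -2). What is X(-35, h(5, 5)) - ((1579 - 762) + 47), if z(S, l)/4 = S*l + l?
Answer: -41297/48 ≈ -860.35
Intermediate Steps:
z(S, l) = 4*l + 4*S*l (z(S, l) = 4*(S*l + l) = 4*(l + S*l) = 4*l + 4*S*l)
h(U, m) = U/(-8 - 8*U) (h(U, m) = U/((4*(-2)*(1 + U))) = U/(-8 - 8*U))
X(-35, h(5, 5)) - ((1579 - 762) + 47) = -(-35)*5/(8 + 8*5) - ((1579 - 762) + 47) = -(-35)*5/(8 + 40) - (817 + 47) = -(-35)*5/48 - 1*864 = -(-35)*5/48 - 864 = -35*(-5/48) - 864 = 175/48 - 864 = -41297/48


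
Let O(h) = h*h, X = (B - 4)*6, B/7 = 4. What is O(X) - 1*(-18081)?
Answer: 38817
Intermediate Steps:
B = 28 (B = 7*4 = 28)
X = 144 (X = (28 - 4)*6 = 24*6 = 144)
O(h) = h²
O(X) - 1*(-18081) = 144² - 1*(-18081) = 20736 + 18081 = 38817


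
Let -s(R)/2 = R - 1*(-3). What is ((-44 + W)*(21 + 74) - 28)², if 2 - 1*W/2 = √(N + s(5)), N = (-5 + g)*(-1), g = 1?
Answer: 14220384 + 2909280*I*√3 ≈ 1.422e+7 + 5.039e+6*I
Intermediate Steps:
s(R) = -6 - 2*R (s(R) = -2*(R - 1*(-3)) = -2*(R + 3) = -2*(3 + R) = -6 - 2*R)
N = 4 (N = (-5 + 1)*(-1) = -4*(-1) = 4)
W = 4 - 4*I*√3 (W = 4 - 2*√(4 + (-6 - 2*5)) = 4 - 2*√(4 + (-6 - 10)) = 4 - 2*√(4 - 16) = 4 - 4*I*√3 ≈ 4.0 - 6.9282*I)
((-44 + W)*(21 + 74) - 28)² = ((-44 + (4 - 4*I*√3))*(21 + 74) - 28)² = ((-40 - 4*I*√3)*95 - 28)² = ((-3800 - 380*I*√3) - 28)² = (-3828 - 380*I*√3)²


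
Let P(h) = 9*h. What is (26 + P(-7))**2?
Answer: 1369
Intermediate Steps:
(26 + P(-7))**2 = (26 + 9*(-7))**2 = (26 - 63)**2 = (-37)**2 = 1369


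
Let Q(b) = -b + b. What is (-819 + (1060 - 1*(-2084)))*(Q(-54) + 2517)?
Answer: 5852025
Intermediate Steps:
Q(b) = 0
(-819 + (1060 - 1*(-2084)))*(Q(-54) + 2517) = (-819 + (1060 - 1*(-2084)))*(0 + 2517) = (-819 + (1060 + 2084))*2517 = (-819 + 3144)*2517 = 2325*2517 = 5852025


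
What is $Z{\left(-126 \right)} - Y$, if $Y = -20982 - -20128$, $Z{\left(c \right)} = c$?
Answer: $728$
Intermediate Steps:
$Y = -854$ ($Y = -20982 + 20128 = -854$)
$Z{\left(-126 \right)} - Y = -126 - -854 = -126 + 854 = 728$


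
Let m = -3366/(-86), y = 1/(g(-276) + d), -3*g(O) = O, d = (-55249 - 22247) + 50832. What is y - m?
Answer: -44720719/1142596 ≈ -39.140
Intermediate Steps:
d = -26664 (d = -77496 + 50832 = -26664)
g(O) = -O/3
y = -1/26572 (y = 1/(-⅓*(-276) - 26664) = 1/(92 - 26664) = 1/(-26572) = -1/26572 ≈ -3.7634e-5)
m = 1683/43 (m = -1/86*(-3366) = 1683/43 ≈ 39.140)
y - m = -1/26572 - 1*1683/43 = -1/26572 - 1683/43 = -44720719/1142596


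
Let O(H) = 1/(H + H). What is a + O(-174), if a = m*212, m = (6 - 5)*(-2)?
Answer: -147553/348 ≈ -424.00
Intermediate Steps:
O(H) = 1/(2*H)
m = -2 (m = 1*(-2) = -2)
a = -424 (a = -2*212 = -424)
a + O(-174) = -424 + (½)/(-174) = -424 + (½)*(-1/174) = -424 - 1/348 = -147553/348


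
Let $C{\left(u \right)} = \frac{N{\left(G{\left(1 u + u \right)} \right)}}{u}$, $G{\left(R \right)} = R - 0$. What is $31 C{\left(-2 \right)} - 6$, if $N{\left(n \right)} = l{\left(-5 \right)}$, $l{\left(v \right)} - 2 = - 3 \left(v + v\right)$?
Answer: $-502$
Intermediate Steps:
$l{\left(v \right)} = 2 - 6 v$ ($l{\left(v \right)} = 2 - 3 \left(v + v\right) = 2 - 3 \cdot 2 v = 2 - 6 v$)
$G{\left(R \right)} = R$ ($G{\left(R \right)} = R + 0 = R$)
$N{\left(n \right)} = 32$ ($N{\left(n \right)} = 2 - -30 = 2 + 30 = 32$)
$C{\left(u \right)} = \frac{32}{u}$
$31 C{\left(-2 \right)} - 6 = 31 \frac{32}{-2} - 6 = 31 \cdot 32 \left(- \frac{1}{2}\right) - 6 = 31 \left(-16\right) - 6 = -496 - 6 = -502$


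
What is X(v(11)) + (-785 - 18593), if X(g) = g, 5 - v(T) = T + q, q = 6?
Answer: -19390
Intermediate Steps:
v(T) = -1 - T (v(T) = 5 - (T + 6) = 5 - (6 + T) = 5 + (-6 - T) = -1 - T)
X(v(11)) + (-785 - 18593) = (-1 - 1*11) + (-785 - 18593) = (-1 - 11) - 19378 = -12 - 19378 = -19390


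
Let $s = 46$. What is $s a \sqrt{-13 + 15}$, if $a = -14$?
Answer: $- 644 \sqrt{2} \approx -910.75$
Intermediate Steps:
$s a \sqrt{-13 + 15} = 46 \left(-14\right) \sqrt{-13 + 15} = - 644 \sqrt{2}$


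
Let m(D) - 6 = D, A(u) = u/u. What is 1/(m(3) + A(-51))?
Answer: 1/10 ≈ 0.10000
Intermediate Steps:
A(u) = 1
m(D) = 6 + D
1/(m(3) + A(-51)) = 1/((6 + 3) + 1) = 1/(9 + 1) = 1/10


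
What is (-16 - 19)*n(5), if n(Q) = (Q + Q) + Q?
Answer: -525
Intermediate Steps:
n(Q) = 3*Q (n(Q) = 2*Q + Q = 3*Q)
(-16 - 19)*n(5) = (-16 - 19)*(3*5) = -35*15 = -525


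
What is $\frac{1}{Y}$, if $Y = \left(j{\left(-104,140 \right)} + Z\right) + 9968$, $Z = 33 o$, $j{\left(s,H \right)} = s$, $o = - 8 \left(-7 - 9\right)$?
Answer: $\frac{1}{14088} \approx 7.0982 \cdot 10^{-5}$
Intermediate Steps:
$o = 128$ ($o = \left(-8\right) \left(-16\right) = 128$)
$Z = 4224$ ($Z = 33 \cdot 128 = 4224$)
$Y = 14088$ ($Y = \left(-104 + 4224\right) + 9968 = 4120 + 9968 = 14088$)
$\frac{1}{Y} = \frac{1}{14088}$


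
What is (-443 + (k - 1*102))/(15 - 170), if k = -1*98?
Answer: 643/155 ≈ 4.1484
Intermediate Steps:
k = -98
(-443 + (k - 1*102))/(15 - 170) = (-443 + (-98 - 1*102))/(15 - 170) = (-443 + (-98 - 102))/(-155) = (-443 - 200)*(-1/155) = -643*(-1/155) = 643/155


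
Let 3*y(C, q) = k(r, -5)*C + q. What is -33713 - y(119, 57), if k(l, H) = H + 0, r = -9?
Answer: -100601/3 ≈ -33534.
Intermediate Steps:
k(l, H) = H
y(C, q) = -5*C/3 + q/3 (y(C, q) = (-5*C + q)/3 = (q - 5*C)/3 = -5*C/3 + q/3)
-33713 - y(119, 57) = -33713 - (-5/3*119 + (⅓)*57) = -33713 - (-595/3 + 19) = -33713 - 1*(-538/3) = -33713 + 538/3 = -100601/3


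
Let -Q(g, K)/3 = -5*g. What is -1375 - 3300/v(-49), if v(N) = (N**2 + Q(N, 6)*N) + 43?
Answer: -52884425/38459 ≈ -1375.1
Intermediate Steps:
Q(g, K) = 15*g (Q(g, K) = -(-15)*g = 15*g)
v(N) = 43 + 16*N**2 (v(N) = (N**2 + (15*N)*N) + 43 = (N**2 + 15*N**2) + 43 = 16*N**2 + 43 = 43 + 16*N**2)
-1375 - 3300/v(-49) = -1375 - 3300/(43 + 16*(-49)**2) = -1375 - 3300/(43 + 16*2401) = -1375 - 3300/(43 + 38416) = -1375 - 3300/38459 = -52884425/38459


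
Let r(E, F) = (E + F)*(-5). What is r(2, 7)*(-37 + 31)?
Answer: 270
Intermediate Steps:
r(E, F) = -5*E - 5*F
r(2, 7)*(-37 + 31) = (-5*2 - 5*7)*(-37 + 31) = (-10 - 35)*(-6) = -45*(-6) = 270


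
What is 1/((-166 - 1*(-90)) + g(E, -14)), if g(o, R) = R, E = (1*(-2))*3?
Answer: -1/90 ≈ -0.011111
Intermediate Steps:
E = -6 (E = -2*3 = -6)
1/((-166 - 1*(-90)) + g(E, -14)) = 1/((-166 - 1*(-90)) - 14) = 1/((-166 + 90) - 14) = 1/(-76 - 14) = 1/(-90) = -1/90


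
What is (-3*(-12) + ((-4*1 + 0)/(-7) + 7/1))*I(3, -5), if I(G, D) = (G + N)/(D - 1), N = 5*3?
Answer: -915/7 ≈ -130.71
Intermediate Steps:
N = 15
I(G, D) = (15 + G)/(-1 + D) (I(G, D) = (G + 15)/(D - 1) = (15 + G)/(-1 + D))
(-3*(-12) + ((-4*1 + 0)/(-7) + 7/1))*I(3, -5) = (-3*(-12) + ((-4*1 + 0)/(-7) + 7/1))*((15 + 3)/(-1 - 5)) = (36 + ((-4 + 0)*(-⅐) + 7*1))*(18/(-6)) = (36 + (-4*(-⅐) + 7))*(-⅙*18) = (36 + (4/7 + 7))*(-3) = (36 + 53/7)*(-3) = (305/7)*(-3) = -915/7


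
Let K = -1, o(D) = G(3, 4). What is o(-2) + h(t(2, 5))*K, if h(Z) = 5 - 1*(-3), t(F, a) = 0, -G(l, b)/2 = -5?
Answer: 2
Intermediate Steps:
G(l, b) = 10 (G(l, b) = -2*(-5) = 10)
o(D) = 10
h(Z) = 8 (h(Z) = 5 + 3 = 8)
o(-2) + h(t(2, 5))*K = 10 + 8*(-1) = 10 - 8 = 2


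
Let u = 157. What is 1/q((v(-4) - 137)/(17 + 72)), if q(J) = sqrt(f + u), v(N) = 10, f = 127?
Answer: sqrt(71)/142 ≈ 0.059339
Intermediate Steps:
q(J) = 2*sqrt(71) (q(J) = sqrt(127 + 157) = sqrt(284) = 2*sqrt(71))
1/q((v(-4) - 137)/(17 + 72)) = 1/(2*sqrt(71)) = sqrt(71)/142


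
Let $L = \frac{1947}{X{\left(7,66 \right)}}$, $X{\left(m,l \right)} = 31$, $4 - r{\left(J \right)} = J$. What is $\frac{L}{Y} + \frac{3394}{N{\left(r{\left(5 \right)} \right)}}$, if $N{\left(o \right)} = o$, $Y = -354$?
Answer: $- \frac{210439}{62} \approx -3394.2$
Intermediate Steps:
$r{\left(J \right)} = 4 - J$
$L = \frac{1947}{31} \approx 62.806$
$\frac{L}{Y} + \frac{3394}{N{\left(r{\left(5 \right)} \right)}} = \frac{1947}{31 \left(-354\right)} + \frac{3394}{4 - 5} = \frac{1947}{31} \left(- \frac{1}{354}\right) + \frac{3394}{4 - 5} = - \frac{11}{62} + \frac{3394}{-1} = - \frac{11}{62} + 3394 \left(-1\right) = - \frac{11}{62} - 3394 = - \frac{210439}{62}$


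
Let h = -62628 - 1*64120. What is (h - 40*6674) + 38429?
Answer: -355279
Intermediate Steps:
h = -126748 (h = -62628 - 64120 = -126748)
(h - 40*6674) + 38429 = (-126748 - 40*6674) + 38429 = (-126748 - 266960) + 38429 = -393708 + 38429 = -355279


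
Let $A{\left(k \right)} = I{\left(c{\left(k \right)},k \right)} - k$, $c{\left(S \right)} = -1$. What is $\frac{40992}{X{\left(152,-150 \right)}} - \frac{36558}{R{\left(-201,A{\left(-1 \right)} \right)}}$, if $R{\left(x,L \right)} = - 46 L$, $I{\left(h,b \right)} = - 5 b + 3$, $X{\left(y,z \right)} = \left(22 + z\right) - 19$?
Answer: $- \frac{30679}{161} \approx -190.55$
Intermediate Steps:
$X{\left(y,z \right)} = 3 + z$
$I{\left(h,b \right)} = 3 - 5 b$
$A{\left(k \right)} = 3 - 6 k$ ($A{\left(k \right)} = \left(3 - 5 k\right) - k = 3 - 6 k$)
$\frac{40992}{X{\left(152,-150 \right)}} - \frac{36558}{R{\left(-201,A{\left(-1 \right)} \right)}} = \frac{40992}{3 - 150} - \frac{36558}{\left(-46\right) \left(3 - -6\right)} = \frac{40992}{-147} - \frac{36558}{\left(-46\right) \left(3 + 6\right)} = 40992 \left(- \frac{1}{147}\right) - \frac{36558}{\left(-46\right) 9} = - \frac{1952}{7} - \frac{36558}{-414} = - \frac{1952}{7} - - \frac{2031}{23} = - \frac{1952}{7} + \frac{2031}{23} = - \frac{30679}{161}$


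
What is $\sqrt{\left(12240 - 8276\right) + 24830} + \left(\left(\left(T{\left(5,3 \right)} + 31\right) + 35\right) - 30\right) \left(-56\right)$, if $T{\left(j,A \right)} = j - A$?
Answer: $-2128 + \sqrt{28794} \approx -1958.3$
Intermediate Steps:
$\sqrt{\left(12240 - 8276\right) + 24830} + \left(\left(\left(T{\left(5,3 \right)} + 31\right) + 35\right) - 30\right) \left(-56\right) = \sqrt{\left(12240 - 8276\right) + 24830} + \left(\left(\left(\left(5 - 3\right) + 31\right) + 35\right) - 30\right) \left(-56\right) = \sqrt{3964 + 24830} + \left(\left(\left(\left(5 - 3\right) + 31\right) + 35\right) - 30\right) \left(-56\right) = \sqrt{28794} + \left(\left(\left(2 + 31\right) + 35\right) - 30\right) \left(-56\right) = \sqrt{28794} + \left(\left(33 + 35\right) - 30\right) \left(-56\right) = \sqrt{28794} + \left(68 - 30\right) \left(-56\right) = \sqrt{28794} + 38 \left(-56\right) = \sqrt{28794} - 2128 = -2128 + \sqrt{28794}$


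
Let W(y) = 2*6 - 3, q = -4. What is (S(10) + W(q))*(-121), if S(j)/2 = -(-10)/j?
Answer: -1331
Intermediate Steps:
S(j) = 20/j (S(j) = 2*(-(-10)/j) = 2*(10/j) = 20/j)
W(y) = 9 (W(y) = 12 - 3 = 9)
(S(10) + W(q))*(-121) = (20/10 + 9)*(-121) = (20*(⅒) + 9)*(-121) = (2 + 9)*(-121) = 11*(-121) = -1331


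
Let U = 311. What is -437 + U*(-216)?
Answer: -67613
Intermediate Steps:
-437 + U*(-216) = -437 + 311*(-216) = -437 - 67176 = -67613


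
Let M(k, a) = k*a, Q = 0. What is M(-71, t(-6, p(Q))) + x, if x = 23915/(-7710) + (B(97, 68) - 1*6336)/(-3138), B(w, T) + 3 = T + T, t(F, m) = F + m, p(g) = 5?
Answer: 9391958/134411 ≈ 69.875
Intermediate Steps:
B(w, T) = -3 + 2*T (B(w, T) = -3 + (T + T) = -3 + 2*T)
x = -151223/134411 (x = 23915/(-7710) + ((-3 + 2*68) - 1*6336)/(-3138) = 23915*(-1/7710) + ((-3 + 136) - 6336)*(-1/3138) = -4783/1542 + (133 - 6336)*(-1/3138) = -4783/1542 - 6203*(-1/3138) = -4783/1542 + 6203/3138 = -151223/134411 ≈ -1.1251)
M(k, a) = a*k
M(-71, t(-6, p(Q))) + x = (-6 + 5)*(-71) - 151223/134411 = -1*(-71) - 151223/134411 = 71 - 151223/134411 = 9391958/134411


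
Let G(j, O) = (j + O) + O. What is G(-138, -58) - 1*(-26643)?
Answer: 26389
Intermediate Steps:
G(j, O) = j + 2*O (G(j, O) = (O + j) + O = j + 2*O)
G(-138, -58) - 1*(-26643) = (-138 + 2*(-58)) - 1*(-26643) = (-138 - 116) + 26643 = -254 + 26643 = 26389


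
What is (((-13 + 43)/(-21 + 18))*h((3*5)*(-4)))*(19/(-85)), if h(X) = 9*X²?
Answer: 1231200/17 ≈ 72424.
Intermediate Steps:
(((-13 + 43)/(-21 + 18))*h((3*5)*(-4)))*(19/(-85)) = (((-13 + 43)/(-21 + 18))*(9*((3*5)*(-4))²))*(19/(-85)) = ((30/(-3))*(9*(15*(-4))²))*(19*(-1/85)) = ((30*(-⅓))*(9*(-60)²))*(-19/85) = -90*3600*(-19/85) = -10*32400*(-19/85) = -324000*(-19/85) = 1231200/17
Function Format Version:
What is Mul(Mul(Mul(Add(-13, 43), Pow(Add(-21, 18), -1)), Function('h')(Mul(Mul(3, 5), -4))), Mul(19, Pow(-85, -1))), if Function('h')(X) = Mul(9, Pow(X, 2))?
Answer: Rational(1231200, 17) ≈ 72424.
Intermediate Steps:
Mul(Mul(Mul(Add(-13, 43), Pow(Add(-21, 18), -1)), Function('h')(Mul(Mul(3, 5), -4))), Mul(19, Pow(-85, -1))) = Mul(Mul(Mul(Add(-13, 43), Pow(Add(-21, 18), -1)), Mul(9, Pow(Mul(Mul(3, 5), -4), 2))), Mul(19, Pow(-85, -1))) = Mul(Mul(Mul(30, Pow(-3, -1)), Mul(9, Pow(Mul(15, -4), 2))), Mul(19, Rational(-1, 85))) = Mul(Mul(Mul(30, Rational(-1, 3)), Mul(9, Pow(-60, 2))), Rational(-19, 85)) = Mul(Mul(-10, Mul(9, 3600)), Rational(-19, 85)) = Mul(Mul(-10, 32400), Rational(-19, 85)) = Mul(-324000, Rational(-19, 85)) = Rational(1231200, 17)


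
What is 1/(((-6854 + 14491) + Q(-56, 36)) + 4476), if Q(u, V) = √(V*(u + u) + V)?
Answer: 12113/146728765 - 6*I*√111/146728765 ≈ 8.2554e-5 - 4.3082e-7*I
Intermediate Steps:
Q(u, V) = √(V + 2*V*u) (Q(u, V) = √(V*(2*u) + V) = √(2*V*u + V) = √(V + 2*V*u))
1/(((-6854 + 14491) + Q(-56, 36)) + 4476) = 1/(((-6854 + 14491) + √(36*(1 + 2*(-56)))) + 4476) = 1/((7637 + √(36*(1 - 112))) + 4476) = 1/((7637 + √(36*(-111))) + 4476) = 1/((7637 + √(-3996)) + 4476) = 1/((7637 + 6*I*√111) + 4476) = 1/(12113 + 6*I*√111)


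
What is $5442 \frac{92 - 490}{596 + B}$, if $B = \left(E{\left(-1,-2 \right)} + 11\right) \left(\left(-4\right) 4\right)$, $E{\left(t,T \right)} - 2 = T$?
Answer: $- \frac{180493}{35} \approx -5156.9$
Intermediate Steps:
$E{\left(t,T \right)} = 2 + T$
$B = -176$ ($B = \left(\left(2 - 2\right) + 11\right) \left(\left(-4\right) 4\right) = \left(0 + 11\right) \left(-16\right) = 11 \left(-16\right) = -176$)
$5442 \frac{92 - 490}{596 + B} = 5442 \frac{92 - 490}{596 - 176} = 5442 \left(- \frac{398}{420}\right) = 5442 \left(\left(-398\right) \frac{1}{420}\right) = 5442 \left(- \frac{199}{210}\right) = - \frac{180493}{35}$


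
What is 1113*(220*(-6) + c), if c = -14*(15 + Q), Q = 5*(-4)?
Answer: -1391250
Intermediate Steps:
Q = -20
c = 70 (c = -14*(15 - 20) = -14*(-5) = 70)
1113*(220*(-6) + c) = 1113*(220*(-6) + 70) = 1113*(-1320 + 70) = 1113*(-1250) = -1391250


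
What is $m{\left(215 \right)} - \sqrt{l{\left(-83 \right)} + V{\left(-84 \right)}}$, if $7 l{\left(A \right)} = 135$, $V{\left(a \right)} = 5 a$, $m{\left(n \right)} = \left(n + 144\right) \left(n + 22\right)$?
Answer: $85083 - \frac{i \sqrt{19635}}{7} \approx 85083.0 - 20.018 i$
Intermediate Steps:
$m{\left(n \right)} = \left(22 + n\right) \left(144 + n\right)$ ($m{\left(n \right)} = \left(144 + n\right) \left(22 + n\right) = \left(22 + n\right) \left(144 + n\right)$)
$l{\left(A \right)} = \frac{135}{7}$ ($l{\left(A \right)} = \frac{1}{7} \cdot 135 = \frac{135}{7}$)
$m{\left(215 \right)} - \sqrt{l{\left(-83 \right)} + V{\left(-84 \right)}} = \left(3168 + 215^{2} + 166 \cdot 215\right) - \sqrt{\frac{135}{7} + 5 \left(-84\right)} = \left(3168 + 46225 + 35690\right) - \sqrt{\frac{135}{7} - 420} = 85083 - \sqrt{- \frac{2805}{7}} = 85083 - \frac{i \sqrt{19635}}{7}$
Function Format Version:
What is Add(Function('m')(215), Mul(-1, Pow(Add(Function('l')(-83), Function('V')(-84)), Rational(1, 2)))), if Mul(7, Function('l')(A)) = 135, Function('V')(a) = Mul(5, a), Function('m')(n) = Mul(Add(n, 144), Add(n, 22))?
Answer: Add(85083, Mul(Rational(-1, 7), I, Pow(19635, Rational(1, 2)))) ≈ Add(85083., Mul(-20.018, I))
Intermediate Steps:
Function('m')(n) = Mul(Add(22, n), Add(144, n)) (Function('m')(n) = Mul(Add(144, n), Add(22, n)) = Mul(Add(22, n), Add(144, n)))
Function('l')(A) = Rational(135, 7) (Function('l')(A) = Mul(Rational(1, 7), 135) = Rational(135, 7))
Add(Function('m')(215), Mul(-1, Pow(Add(Function('l')(-83), Function('V')(-84)), Rational(1, 2)))) = Add(Add(3168, Pow(215, 2), Mul(166, 215)), Mul(-1, Pow(Add(Rational(135, 7), Mul(5, -84)), Rational(1, 2)))) = Add(Add(3168, 46225, 35690), Mul(-1, Pow(Add(Rational(135, 7), -420), Rational(1, 2)))) = Add(85083, Mul(-1, Pow(Rational(-2805, 7), Rational(1, 2)))) = Add(85083, Mul(-1, Mul(Rational(1, 7), I, Pow(19635, Rational(1, 2))))) = Add(85083, Mul(Rational(-1, 7), I, Pow(19635, Rational(1, 2))))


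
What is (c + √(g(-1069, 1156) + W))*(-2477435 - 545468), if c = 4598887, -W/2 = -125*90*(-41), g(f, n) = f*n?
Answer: -13901989308961 - 6045806*I*√539566 ≈ -1.3902e+13 - 4.441e+9*I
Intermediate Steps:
W = -922500 (W = -2*(-125*90)*(-41) = -(-22500)*(-41) = -2*461250 = -922500)
(c + √(g(-1069, 1156) + W))*(-2477435 - 545468) = (4598887 + √(-1069*1156 - 922500))*(-2477435 - 545468) = (4598887 + √(-1235764 - 922500))*(-3022903) = (4598887 + √(-2158264))*(-3022903) = (4598887 + 2*I*√539566)*(-3022903) = -13901989308961 - 6045806*I*√539566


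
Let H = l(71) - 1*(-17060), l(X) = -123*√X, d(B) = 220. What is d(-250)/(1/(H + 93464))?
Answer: 24315280 - 27060*√71 ≈ 2.4087e+7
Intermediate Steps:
H = 17060 - 123*√71 (H = -123*√71 - 1*(-17060) = -123*√71 + 17060 = 17060 - 123*√71 ≈ 16024.)
d(-250)/(1/(H + 93464)) = 220/(1/((17060 - 123*√71) + 93464)) = 220/(1/(110524 - 123*√71)) = 220*(110524 - 123*√71) = 24315280 - 27060*√71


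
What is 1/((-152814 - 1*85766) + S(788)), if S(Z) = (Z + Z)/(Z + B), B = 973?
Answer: -1761/420137804 ≈ -4.1915e-6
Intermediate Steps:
S(Z) = 2*Z/(973 + Z) (S(Z) = (Z + Z)/(Z + 973) = (2*Z)/(973 + Z) = 2*Z/(973 + Z))
1/((-152814 - 1*85766) + S(788)) = 1/((-152814 - 1*85766) + 2*788/(973 + 788)) = 1/((-152814 - 85766) + 2*788/1761) = 1/(-238580 + 2*788*(1/1761)) = 1/(-238580 + 1576/1761) = 1/(-420137804/1761) = -1761/420137804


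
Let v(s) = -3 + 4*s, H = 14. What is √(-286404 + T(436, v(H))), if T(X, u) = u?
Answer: I*√286351 ≈ 535.12*I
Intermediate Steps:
√(-286404 + T(436, v(H))) = √(-286404 + (-3 + 4*14)) = √(-286404 + (-3 + 56)) = √(-286404 + 53) = √(-286351) = I*√286351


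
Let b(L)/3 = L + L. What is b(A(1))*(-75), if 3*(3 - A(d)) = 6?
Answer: -450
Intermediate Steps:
A(d) = 1 (A(d) = 3 - ⅓*6 = 3 - 2 = 1)
b(L) = 6*L (b(L) = 3*(L + L) = 3*(2*L) = 6*L)
b(A(1))*(-75) = (6*1)*(-75) = 6*(-75) = -450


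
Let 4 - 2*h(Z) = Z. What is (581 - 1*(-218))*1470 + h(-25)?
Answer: 2349089/2 ≈ 1.1745e+6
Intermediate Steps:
h(Z) = 2 - Z/2
(581 - 1*(-218))*1470 + h(-25) = (581 - 1*(-218))*1470 + (2 - ½*(-25)) = (581 + 218)*1470 + (2 + 25/2) = 799*1470 + 29/2 = 1174530 + 29/2 = 2349089/2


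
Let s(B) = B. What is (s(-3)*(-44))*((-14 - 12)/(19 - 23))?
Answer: 858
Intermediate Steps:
(s(-3)*(-44))*((-14 - 12)/(19 - 23)) = (-3*(-44))*((-14 - 12)/(19 - 23)) = 132*(-26/(-4)) = 132*(-26*(-1/4)) = 132*(13/2) = 858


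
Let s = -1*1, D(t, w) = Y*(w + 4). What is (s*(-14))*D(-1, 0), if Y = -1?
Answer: -56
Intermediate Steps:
D(t, w) = -4 - w (D(t, w) = -(w + 4) = -(4 + w) = -4 - w)
s = -1
(s*(-14))*D(-1, 0) = (-1*(-14))*(-4 - 1*0) = 14*(-4 + 0) = 14*(-4) = -56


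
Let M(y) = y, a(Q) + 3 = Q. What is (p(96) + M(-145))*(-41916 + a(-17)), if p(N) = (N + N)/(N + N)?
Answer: 6038784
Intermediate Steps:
a(Q) = -3 + Q
p(N) = 1 (p(N) = (2*N)/((2*N)) = (2*N)*(1/(2*N)) = 1)
(p(96) + M(-145))*(-41916 + a(-17)) = (1 - 145)*(-41916 + (-3 - 17)) = -144*(-41916 - 20) = -144*(-41936) = 6038784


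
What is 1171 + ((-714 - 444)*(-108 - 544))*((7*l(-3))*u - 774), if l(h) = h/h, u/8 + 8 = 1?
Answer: -880347485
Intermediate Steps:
u = -56 (u = -64 + 8*1 = -64 + 8 = -56)
l(h) = 1
1171 + ((-714 - 444)*(-108 - 544))*((7*l(-3))*u - 774) = 1171 + ((-714 - 444)*(-108 - 544))*((7*1)*(-56) - 774) = 1171 + (-1158*(-652))*(7*(-56) - 774) = 1171 + 755016*(-392 - 774) = 1171 + 755016*(-1166) = 1171 - 880348656 = -880347485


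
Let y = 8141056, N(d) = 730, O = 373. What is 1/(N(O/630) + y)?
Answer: 1/8141786 ≈ 1.2282e-7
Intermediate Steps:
1/(N(O/630) + y) = 1/(730 + 8141056) = 1/8141786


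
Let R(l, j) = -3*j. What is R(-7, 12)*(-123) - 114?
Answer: 4314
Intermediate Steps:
R(-7, 12)*(-123) - 114 = -3*12*(-123) - 114 = -36*(-123) - 114 = 4428 - 114 = 4314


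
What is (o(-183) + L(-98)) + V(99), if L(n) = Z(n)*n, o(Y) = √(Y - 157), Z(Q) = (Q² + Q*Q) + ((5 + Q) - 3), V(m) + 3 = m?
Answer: -1872880 + 2*I*√85 ≈ -1.8729e+6 + 18.439*I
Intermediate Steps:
V(m) = -3 + m
Z(Q) = 2 + Q + 2*Q² (Z(Q) = (Q² + Q²) + (2 + Q) = 2*Q² + (2 + Q) = 2 + Q + 2*Q²)
o(Y) = √(-157 + Y)
L(n) = n*(2 + n + 2*n²) (L(n) = (2 + n + 2*n²)*n = n*(2 + n + 2*n²))
(o(-183) + L(-98)) + V(99) = (√(-157 - 183) - 98*(2 - 98 + 2*(-98)²)) + (-3 + 99) = (√(-340) - 98*(2 - 98 + 2*9604)) + 96 = (2*I*√85 - 98*(2 - 98 + 19208)) + 96 = (2*I*√85 - 98*19112) + 96 = (2*I*√85 - 1872976) + 96 = (-1872976 + 2*I*√85) + 96 = -1872880 + 2*I*√85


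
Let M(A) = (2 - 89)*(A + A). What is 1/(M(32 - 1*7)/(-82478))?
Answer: 41239/2175 ≈ 18.960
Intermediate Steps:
M(A) = -174*A
1/(M(32 - 1*7)/(-82478)) = 1/(-174*(32 - 1*7)/(-82478)) = 1/(-174*(32 - 7)*(-1/82478)) = 1/(-174*25*(-1/82478)) = 1/(-4350*(-1/82478)) = 1/(2175/41239) = 41239/2175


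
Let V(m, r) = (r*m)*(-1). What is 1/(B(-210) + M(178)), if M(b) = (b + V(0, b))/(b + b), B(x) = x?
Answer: -2/419 ≈ -0.0047733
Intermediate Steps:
V(m, r) = -m*r (V(m, r) = (m*r)*(-1) = -m*r)
M(b) = 1/2 (M(b) = (b - 1*0*b)/(b + b) = (b + 0)/((2*b)) = b*(1/(2*b)) = 1/2)
1/(B(-210) + M(178)) = 1/(-210 + 1/2) = 1/(-419/2) = -2/419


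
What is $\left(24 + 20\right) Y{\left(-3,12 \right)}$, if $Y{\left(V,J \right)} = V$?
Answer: $-132$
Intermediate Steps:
$\left(24 + 20\right) Y{\left(-3,12 \right)} = \left(24 + 20\right) \left(-3\right) = 44 \left(-3\right) = -132$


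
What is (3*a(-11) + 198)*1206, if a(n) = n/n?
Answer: 242406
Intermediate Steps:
a(n) = 1
(3*a(-11) + 198)*1206 = (3*1 + 198)*1206 = (3 + 198)*1206 = 201*1206 = 242406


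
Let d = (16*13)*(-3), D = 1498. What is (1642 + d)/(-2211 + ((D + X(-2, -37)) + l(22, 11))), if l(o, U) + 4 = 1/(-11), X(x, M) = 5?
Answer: -11198/7833 ≈ -1.4296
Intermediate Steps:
l(o, U) = -45/11 (l(o, U) = -4 + 1/(-11) = -4 + 1*(-1/11) = -4 - 1/11 = -45/11)
d = -624 (d = 208*(-3) = -624)
(1642 + d)/(-2211 + ((D + X(-2, -37)) + l(22, 11))) = (1642 - 624)/(-2211 + ((1498 + 5) - 45/11)) = 1018/(-2211 + (1503 - 45/11)) = 1018/(-2211 + 16488/11) = 1018/(-7833/11) = 1018*(-11/7833) = -11198/7833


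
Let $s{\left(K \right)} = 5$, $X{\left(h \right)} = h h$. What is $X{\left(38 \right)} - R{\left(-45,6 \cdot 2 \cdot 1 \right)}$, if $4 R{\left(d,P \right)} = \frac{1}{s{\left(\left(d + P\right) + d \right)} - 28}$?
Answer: $\frac{132849}{92} \approx 1444.0$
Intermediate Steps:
$X{\left(h \right)} = h^{2}$
$R{\left(d,P \right)} = - \frac{1}{92}$ ($R{\left(d,P \right)} = \frac{1}{4 \left(5 - 28\right)} = \frac{1}{4 \left(-23\right)} = \frac{1}{4} \left(- \frac{1}{23}\right) = - \frac{1}{92}$)
$X{\left(38 \right)} - R{\left(-45,6 \cdot 2 \cdot 1 \right)} = 38^{2} - - \frac{1}{92} = 1444 + \frac{1}{92} = \frac{132849}{92}$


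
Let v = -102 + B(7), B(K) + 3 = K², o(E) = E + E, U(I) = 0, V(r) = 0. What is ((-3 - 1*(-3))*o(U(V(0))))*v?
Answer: 0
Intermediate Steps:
o(E) = 2*E
B(K) = -3 + K²
v = -56 (v = -102 + (-3 + 7²) = -102 + (-3 + 49) = -102 + 46 = -56)
((-3 - 1*(-3))*o(U(V(0))))*v = ((-3 - 1*(-3))*(2*0))*(-56) = ((-3 + 3)*0)*(-56) = (0*0)*(-56) = 0*(-56) = 0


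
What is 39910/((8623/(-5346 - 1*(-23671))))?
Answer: 731350750/8623 ≈ 84814.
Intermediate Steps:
39910/((8623/(-5346 - 1*(-23671)))) = 39910/((8623/(-5346 + 23671))) = 39910/((8623/18325)) = 39910/((8623*(1/18325))) = 39910/(8623/18325) = 39910*(18325/8623) = 731350750/8623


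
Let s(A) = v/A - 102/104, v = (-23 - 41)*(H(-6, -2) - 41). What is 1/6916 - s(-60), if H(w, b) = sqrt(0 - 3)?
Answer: 1159664/25935 - 16*I*sqrt(3)/15 ≈ 44.714 - 1.8475*I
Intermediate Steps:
H(w, b) = I*sqrt(3) (H(w, b) = sqrt(-3) = I*sqrt(3))
v = 2624 - 64*I*sqrt(3) (v = (-23 - 41)*(I*sqrt(3) - 41) = -64*(-41 + I*sqrt(3)) = 2624 - 64*I*sqrt(3) ≈ 2624.0 - 110.85*I)
s(A) = -51/52 + (2624 - 64*I*sqrt(3))/A (s(A) = (2624 - 64*I*sqrt(3))/A - 102/104 = (2624 - 64*I*sqrt(3))/A - 102*1/104 = (2624 - 64*I*sqrt(3))/A - 51/52 = -51/52 + (2624 - 64*I*sqrt(3))/A)
1/6916 - s(-60) = 1/6916 - (136448 - 51*(-60) - 3328*I*sqrt(3))/(52*(-60)) = 1/6916 - (-1)*(136448 + 3060 - 3328*I*sqrt(3))/(52*60) = 1/6916 - (-1)*(139508 - 3328*I*sqrt(3))/(52*60) = 1/6916 - (-34877/780 + 16*I*sqrt(3)/15) = 1/6916 + (34877/780 - 16*I*sqrt(3)/15) = 1159664/25935 - 16*I*sqrt(3)/15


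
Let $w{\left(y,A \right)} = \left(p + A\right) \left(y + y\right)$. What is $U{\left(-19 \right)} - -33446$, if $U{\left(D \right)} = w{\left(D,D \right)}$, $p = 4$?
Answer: $34016$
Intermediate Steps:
$w{\left(y,A \right)} = 2 y \left(4 + A\right)$ ($w{\left(y,A \right)} = \left(4 + A\right) \left(y + y\right) = \left(4 + A\right) 2 y = 2 y \left(4 + A\right)$)
$U{\left(D \right)} = 2 D \left(4 + D\right)$
$U{\left(-19 \right)} - -33446 = 2 \left(-19\right) \left(4 - 19\right) - -33446 = 2 \left(-19\right) \left(-15\right) + 33446 = 570 + 33446 = 34016$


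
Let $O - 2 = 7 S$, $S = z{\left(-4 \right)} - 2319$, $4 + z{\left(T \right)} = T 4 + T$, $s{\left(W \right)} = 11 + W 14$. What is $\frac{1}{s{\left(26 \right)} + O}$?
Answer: $- \frac{1}{16024} \approx -6.2406 \cdot 10^{-5}$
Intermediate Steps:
$s{\left(W \right)} = 11 + 14 W$
$z{\left(T \right)} = -4 + 5 T$ ($z{\left(T \right)} = -4 + \left(T 4 + T\right) = -4 + \left(4 T + T\right) = -4 + 5 T$)
$S = -2343$ ($S = \left(-4 + 5 \left(-4\right)\right) - 2319 = \left(-4 - 20\right) - 2319 = -24 - 2319 = -2343$)
$O = -16399$ ($O = 2 + 7 \left(-2343\right) = 2 - 16401 = -16399$)
$\frac{1}{s{\left(26 \right)} + O} = \frac{1}{\left(11 + 14 \cdot 26\right) - 16399} = \frac{1}{\left(11 + 364\right) - 16399} = \frac{1}{375 - 16399} = \frac{1}{-16024} = - \frac{1}{16024}$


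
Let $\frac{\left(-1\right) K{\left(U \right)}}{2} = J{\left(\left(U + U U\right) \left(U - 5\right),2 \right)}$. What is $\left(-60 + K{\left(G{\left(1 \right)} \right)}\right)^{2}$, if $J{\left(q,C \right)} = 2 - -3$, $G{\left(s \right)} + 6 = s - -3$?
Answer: $4900$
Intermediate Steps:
$G{\left(s \right)} = -3 + s$ ($G{\left(s \right)} = -6 + \left(s - -3\right) = -6 + \left(s + 3\right) = -6 + \left(3 + s\right) = -3 + s$)
$J{\left(q,C \right)} = 5$ ($J{\left(q,C \right)} = 2 + 3 = 5$)
$K{\left(U \right)} = -10$ ($K{\left(U \right)} = \left(-2\right) 5 = -10$)
$\left(-60 + K{\left(G{\left(1 \right)} \right)}\right)^{2} = \left(-60 - 10\right)^{2} = \left(-70\right)^{2} = 4900$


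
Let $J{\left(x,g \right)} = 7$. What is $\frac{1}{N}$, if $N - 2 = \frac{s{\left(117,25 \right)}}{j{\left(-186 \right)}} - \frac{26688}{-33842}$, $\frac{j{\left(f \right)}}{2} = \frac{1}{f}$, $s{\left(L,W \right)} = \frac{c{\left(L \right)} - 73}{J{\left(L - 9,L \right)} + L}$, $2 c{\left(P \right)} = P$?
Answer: $\frac{135368}{1849615} \approx 0.073187$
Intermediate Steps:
$c{\left(P \right)} = \frac{P}{2}$
$s{\left(L,W \right)} = \frac{-73 + \frac{L}{2}}{7 + L}$ ($s{\left(L,W \right)} = \frac{\frac{L}{2} - 73}{7 + L} = \frac{-73 + \frac{L}{2}}{7 + L}$)
$j{\left(f \right)} = \frac{2}{f}$
$N = \frac{1849615}{135368}$ ($N = 2 - \left(- \frac{13344}{16921} - \frac{\frac{1}{2} \frac{1}{7 + 117} \left(-146 + 117\right)}{2 \frac{1}{-186}}\right) = 2 - \left(- \frac{13344}{16921} - \frac{\frac{1}{2} \cdot \frac{1}{124} \left(-29\right)}{2 \left(- \frac{1}{186}\right)}\right) = 2 + \left(\frac{\frac{1}{2} \cdot \frac{1}{124} \left(-29\right)}{- \frac{1}{93}} + \frac{13344}{16921}\right) = 2 + \left(\left(- \frac{29}{248}\right) \left(-93\right) + \frac{13344}{16921}\right) = 2 + \left(\frac{87}{8} + \frac{13344}{16921}\right) = 2 + \frac{1578879}{135368} = \frac{1849615}{135368} \approx 13.664$)
$\frac{1}{N} = \frac{1}{\frac{1849615}{135368}} = \frac{135368}{1849615}$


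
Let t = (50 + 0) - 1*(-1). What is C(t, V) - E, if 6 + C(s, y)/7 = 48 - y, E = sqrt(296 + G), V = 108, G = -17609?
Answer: -462 - I*sqrt(17313) ≈ -462.0 - 131.58*I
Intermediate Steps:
t = 51 (t = 50 + 1 = 51)
E = I*sqrt(17313) (E = sqrt(296 - 17609) = sqrt(-17313) = I*sqrt(17313) ≈ 131.58*I)
C(s, y) = 294 - 7*y (C(s, y) = -42 + 7*(48 - y) = -42 + (336 - 7*y) = 294 - 7*y)
C(t, V) - E = (294 - 7*108) - I*sqrt(17313) = (294 - 756) - I*sqrt(17313) = -462 - I*sqrt(17313)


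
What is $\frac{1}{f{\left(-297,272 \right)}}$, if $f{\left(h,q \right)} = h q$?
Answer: $- \frac{1}{80784} \approx -1.2379 \cdot 10^{-5}$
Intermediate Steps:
$\frac{1}{f{\left(-297,272 \right)}} = \frac{1}{\left(-297\right) 272} = \frac{1}{-80784} = - \frac{1}{80784}$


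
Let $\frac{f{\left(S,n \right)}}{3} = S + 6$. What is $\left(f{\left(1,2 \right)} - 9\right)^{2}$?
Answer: $144$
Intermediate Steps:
$f{\left(S,n \right)} = 18 + 3 S$ ($f{\left(S,n \right)} = 3 \left(S + 6\right) = 3 \left(6 + S\right) = 18 + 3 S$)
$\left(f{\left(1,2 \right)} - 9\right)^{2} = \left(\left(18 + 3 \cdot 1\right) - 9\right)^{2} = \left(\left(18 + 3\right) - 9\right)^{2} = \left(21 - 9\right)^{2} = 12^{2} = 144$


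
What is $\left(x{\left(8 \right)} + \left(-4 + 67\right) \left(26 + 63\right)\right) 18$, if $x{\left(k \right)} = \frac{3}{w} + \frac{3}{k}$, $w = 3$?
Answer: $\frac{403803}{4} \approx 1.0095 \cdot 10^{5}$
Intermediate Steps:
$x{\left(k \right)} = 1 + \frac{3}{k}$ ($x{\left(k \right)} = \frac{3}{3} + \frac{3}{k} = 3 \cdot \frac{1}{3} + \frac{3}{k} = 1 + \frac{3}{k}$)
$\left(x{\left(8 \right)} + \left(-4 + 67\right) \left(26 + 63\right)\right) 18 = \left(\frac{3 + 8}{8} + \left(-4 + 67\right) \left(26 + 63\right)\right) 18 = \left(\frac{1}{8} \cdot 11 + 63 \cdot 89\right) 18 = \left(\frac{11}{8} + 5607\right) 18 = \frac{44867}{8} \cdot 18 = \frac{403803}{4}$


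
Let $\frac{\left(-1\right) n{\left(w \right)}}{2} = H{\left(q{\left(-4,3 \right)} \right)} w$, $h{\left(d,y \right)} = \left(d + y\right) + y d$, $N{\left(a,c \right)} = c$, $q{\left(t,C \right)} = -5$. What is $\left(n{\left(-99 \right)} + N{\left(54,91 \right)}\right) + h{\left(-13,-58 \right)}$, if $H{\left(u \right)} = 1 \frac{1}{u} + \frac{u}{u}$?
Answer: $\frac{4662}{5} \approx 932.4$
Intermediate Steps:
$H{\left(u \right)} = 1 + \frac{1}{u}$ ($H{\left(u \right)} = \frac{1}{u} + 1 = 1 + \frac{1}{u}$)
$h{\left(d,y \right)} = d + y + d y$ ($h{\left(d,y \right)} = \left(d + y\right) + d y = d + y + d y$)
$n{\left(w \right)} = - \frac{8 w}{5}$ ($n{\left(w \right)} = - 2 \frac{1 - 5}{-5} w = - 2 \left(- \frac{1}{5}\right) \left(-4\right) w = - 2 \frac{4 w}{5} = - \frac{8 w}{5}$)
$\left(n{\left(-99 \right)} + N{\left(54,91 \right)}\right) + h{\left(-13,-58 \right)} = \left(\left(- \frac{8}{5}\right) \left(-99\right) + 91\right) - -683 = \left(\frac{792}{5} + 91\right) - -683 = \frac{1247}{5} + 683 = \frac{4662}{5}$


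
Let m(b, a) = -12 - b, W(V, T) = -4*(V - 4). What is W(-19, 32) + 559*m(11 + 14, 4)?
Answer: -20591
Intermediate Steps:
W(V, T) = 16 - 4*V (W(V, T) = -4*(-4 + V) = 16 - 4*V)
W(-19, 32) + 559*m(11 + 14, 4) = (16 - 4*(-19)) + 559*(-12 - (11 + 14)) = (16 + 76) + 559*(-12 - 1*25) = 92 + 559*(-12 - 25) = 92 + 559*(-37) = 92 - 20683 = -20591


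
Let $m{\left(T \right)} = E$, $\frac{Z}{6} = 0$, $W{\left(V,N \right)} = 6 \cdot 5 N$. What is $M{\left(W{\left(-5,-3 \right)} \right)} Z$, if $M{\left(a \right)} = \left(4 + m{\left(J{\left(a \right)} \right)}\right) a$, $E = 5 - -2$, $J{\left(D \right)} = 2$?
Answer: $0$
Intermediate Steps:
$W{\left(V,N \right)} = 30 N$
$Z = 0$ ($Z = 6 \cdot 0 = 0$)
$E = 7$ ($E = 5 + 2 = 7$)
$m{\left(T \right)} = 7$
$M{\left(a \right)} = 11 a$ ($M{\left(a \right)} = \left(4 + 7\right) a = 11 a$)
$M{\left(W{\left(-5,-3 \right)} \right)} Z = 11 \cdot 30 \left(-3\right) 0 = 11 \left(-90\right) 0 = \left(-990\right) 0 = 0$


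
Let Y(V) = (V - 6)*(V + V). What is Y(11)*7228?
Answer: 795080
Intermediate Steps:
Y(V) = 2*V*(-6 + V) (Y(V) = (-6 + V)*(2*V) = 2*V*(-6 + V))
Y(11)*7228 = (2*11*(-6 + 11))*7228 = (2*11*5)*7228 = 110*7228 = 795080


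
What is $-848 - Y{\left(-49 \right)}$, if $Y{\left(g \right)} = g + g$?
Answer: $-750$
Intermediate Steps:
$Y{\left(g \right)} = 2 g$
$-848 - Y{\left(-49 \right)} = -848 - 2 \left(-49\right) = -848 - -98 = -848 + 98 = -750$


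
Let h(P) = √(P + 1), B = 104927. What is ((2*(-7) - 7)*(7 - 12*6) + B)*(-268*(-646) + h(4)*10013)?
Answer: 18402121376 + 1064301796*√5 ≈ 2.0782e+10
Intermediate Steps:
h(P) = √(1 + P)
((2*(-7) - 7)*(7 - 12*6) + B)*(-268*(-646) + h(4)*10013) = ((2*(-7) - 7)*(7 - 12*6) + 104927)*(-268*(-646) + √(1 + 4)*10013) = ((-14 - 7)*(7 - 72) + 104927)*(173128 + √5*10013) = (-21*(-65) + 104927)*(173128 + 10013*√5) = (1365 + 104927)*(173128 + 10013*√5) = 106292*(173128 + 10013*√5) = 18402121376 + 1064301796*√5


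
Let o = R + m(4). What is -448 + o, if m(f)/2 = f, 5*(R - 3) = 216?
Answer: -1969/5 ≈ -393.80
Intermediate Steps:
R = 231/5 (R = 3 + (1/5)*216 = 3 + 216/5 = 231/5 ≈ 46.200)
m(f) = 2*f
o = 271/5 (o = 231/5 + 2*4 = 231/5 + 8 = 271/5 ≈ 54.200)
-448 + o = -448 + 271/5 = -1969/5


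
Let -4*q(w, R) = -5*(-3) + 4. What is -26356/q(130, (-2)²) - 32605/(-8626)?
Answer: 47895101/8626 ≈ 5552.4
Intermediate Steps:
q(w, R) = -19/4 (q(w, R) = -(-5*(-3) + 4)/4 = -(15 + 4)/4 = -¼*19 = -19/4)
-26356/q(130, (-2)²) - 32605/(-8626) = -26356/(-19/4) - 32605/(-8626) = -26356*(-4/19) - 32605*(-1/8626) = 105424/19 + 32605/8626 = 47895101/8626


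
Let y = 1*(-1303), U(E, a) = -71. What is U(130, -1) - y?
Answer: 1232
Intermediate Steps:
y = -1303
U(130, -1) - y = -71 - 1*(-1303) = -71 + 1303 = 1232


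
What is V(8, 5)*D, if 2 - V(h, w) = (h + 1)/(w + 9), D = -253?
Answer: -4807/14 ≈ -343.36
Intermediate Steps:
V(h, w) = 2 - (1 + h)/(9 + w) (V(h, w) = 2 - (h + 1)/(w + 9) = 2 - (1 + h)/(9 + w))
V(8, 5)*D = ((17 - 1*8 + 2*5)/(9 + 5))*(-253) = ((17 - 8 + 10)/14)*(-253) = ((1/14)*19)*(-253) = (19/14)*(-253) = -4807/14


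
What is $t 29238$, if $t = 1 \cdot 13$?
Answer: $380094$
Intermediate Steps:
$t = 13$
$t 29238 = 13 \cdot 29238 = 380094$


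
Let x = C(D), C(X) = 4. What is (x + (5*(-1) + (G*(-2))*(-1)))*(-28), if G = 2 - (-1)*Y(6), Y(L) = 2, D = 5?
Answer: -196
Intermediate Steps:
G = 4 (G = 2 - (-1)*2 = 2 - 1*(-2) = 2 + 2 = 4)
x = 4
(x + (5*(-1) + (G*(-2))*(-1)))*(-28) = (4 + (5*(-1) + (4*(-2))*(-1)))*(-28) = (4 + (-5 - 8*(-1)))*(-28) = (4 + (-5 + 8))*(-28) = (4 + 3)*(-28) = 7*(-28) = -196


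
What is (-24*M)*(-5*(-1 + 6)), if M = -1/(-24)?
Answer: 25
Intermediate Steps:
M = 1/24 (M = -1*(-1/24) = 1/24 ≈ 0.041667)
(-24*M)*(-5*(-1 + 6)) = (-24*1/24)*(-5*(-1 + 6)) = -(-5)*5 = -1*(-25) = 25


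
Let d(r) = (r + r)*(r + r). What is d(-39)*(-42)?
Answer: -255528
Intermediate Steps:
d(r) = 4*r² (d(r) = (2*r)*(2*r) = 4*r²)
d(-39)*(-42) = (4*(-39)²)*(-42) = (4*1521)*(-42) = 6084*(-42) = -255528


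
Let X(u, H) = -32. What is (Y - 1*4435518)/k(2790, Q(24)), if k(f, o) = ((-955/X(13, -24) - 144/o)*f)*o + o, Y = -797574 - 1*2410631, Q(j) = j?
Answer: -15287446/3193203 ≈ -4.7875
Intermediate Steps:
Y = -3208205 (Y = -797574 - 2410631 = -3208205)
k(f, o) = o + f*o*(955/32 - 144/o) (k(f, o) = ((-955/(-32) - 144/o)*f)*o + o = ((-955*(-1/32) - 144/o)*f)*o + o = ((955/32 - 144/o)*f)*o + o = (f*(955/32 - 144/o))*o + o = f*o*(955/32 - 144/o) + o = o + f*o*(955/32 - 144/o))
(Y - 1*4435518)/k(2790, Q(24)) = (-3208205 - 1*4435518)/(24 - 144*2790 + (955/32)*2790*24) = (-3208205 - 4435518)/(24 - 401760 + 3996675/2) = -7643723/3193203/2 = -7643723*2/3193203 = -15287446/3193203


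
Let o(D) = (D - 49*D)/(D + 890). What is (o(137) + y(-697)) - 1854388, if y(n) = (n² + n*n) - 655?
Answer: -907284051/1027 ≈ -8.8343e+5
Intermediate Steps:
o(D) = -48*D/(890 + D) (o(D) = (-48*D)/(890 + D) = -48*D/(890 + D))
y(n) = -655 + 2*n² (y(n) = (n² + n²) - 655 = 2*n² - 655 = -655 + 2*n²)
(o(137) + y(-697)) - 1854388 = (-48*137/(890 + 137) + (-655 + 2*(-697)²)) - 1854388 = (-48*137/1027 + (-655 + 2*485809)) - 1854388 = (-48*137*1/1027 + (-655 + 971618)) - 1854388 = (-6576/1027 + 970963) - 1854388 = 997172425/1027 - 1854388 = -907284051/1027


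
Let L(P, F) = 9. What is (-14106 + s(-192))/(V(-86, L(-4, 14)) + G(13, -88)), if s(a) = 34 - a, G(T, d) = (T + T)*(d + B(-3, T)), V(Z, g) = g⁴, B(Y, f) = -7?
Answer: -13880/4091 ≈ -3.3928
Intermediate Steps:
G(T, d) = 2*T*(-7 + d) (G(T, d) = (T + T)*(d - 7) = (2*T)*(-7 + d) = 2*T*(-7 + d))
(-14106 + s(-192))/(V(-86, L(-4, 14)) + G(13, -88)) = (-14106 + (34 - 1*(-192)))/(9⁴ + 2*13*(-7 - 88)) = (-14106 + (34 + 192))/(6561 + 2*13*(-95)) = (-14106 + 226)/(6561 - 2470) = -13880/4091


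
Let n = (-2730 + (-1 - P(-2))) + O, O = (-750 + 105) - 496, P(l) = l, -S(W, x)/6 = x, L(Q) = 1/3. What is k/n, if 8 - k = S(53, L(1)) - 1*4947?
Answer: -4957/3870 ≈ -1.2809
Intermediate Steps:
L(Q) = ⅓
S(W, x) = -6*x
O = -1141 (O = -645 - 496 = -1141)
k = 4957 (k = 8 - (-6*⅓ - 1*4947) = 8 - (-2 - 4947) = 8 - 1*(-4949) = 8 + 4949 = 4957)
n = -3870 (n = (-2730 + (-1 - 1*(-2))) - 1141 = (-2730 + (-1 + 2)) - 1141 = (-2730 + 1) - 1141 = -2729 - 1141 = -3870)
k/n = 4957/(-3870) = 4957*(-1/3870) = -4957/3870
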